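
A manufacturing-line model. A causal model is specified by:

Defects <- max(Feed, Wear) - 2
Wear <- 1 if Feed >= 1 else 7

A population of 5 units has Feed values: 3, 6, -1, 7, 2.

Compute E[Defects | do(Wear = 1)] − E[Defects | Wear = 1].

The intervention sets Wear=1 in all 5 units regardless of Feed. Recomputing Defects per unit gives 1, 4, -1, 5, 0; average 1.8.
E[Defects|Wear=1] averages over only the 4 units with Wear=1 (Feed = 3, 6, 7, 2): Defects = 1, 4, 5, 0, mean 2.5.
Difference = 1.8 − 2.5 = -0.7.

-0.7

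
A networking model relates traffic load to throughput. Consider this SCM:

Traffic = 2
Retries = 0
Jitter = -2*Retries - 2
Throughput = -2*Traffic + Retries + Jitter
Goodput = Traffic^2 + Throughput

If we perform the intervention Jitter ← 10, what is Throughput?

The intervention breaks the incoming arrows to Jitter: Jitter = -2*Retries - 2 no longer applies, and Jitter = 10.
Throughput = -2*Traffic + Retries + Jitter  [with Traffic=2, Retries=0, Jitter=10]  = 6

6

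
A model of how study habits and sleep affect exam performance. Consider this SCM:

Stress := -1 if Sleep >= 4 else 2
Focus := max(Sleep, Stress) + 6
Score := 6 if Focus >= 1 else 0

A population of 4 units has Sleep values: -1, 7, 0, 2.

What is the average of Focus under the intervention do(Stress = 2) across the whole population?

do(Stress=2) breaks Stress's dependence on Sleep. With Stress=2 fixed, Focus across the units is 8, 13, 8, 8, mean 9.25.

9.25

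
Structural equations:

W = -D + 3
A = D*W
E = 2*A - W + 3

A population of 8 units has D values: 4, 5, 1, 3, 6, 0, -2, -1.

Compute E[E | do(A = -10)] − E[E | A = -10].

0.5

do(A=-10) breaks A's dependence on D. With A=-10 fixed, E across the units is -16, -15, -19, -17, -14, -20, -22, -21, mean -18.
E[E|A=-10] averages over only the 2 units with A=-10 (D = 5, -2): E = -15, -22, mean -18.5.
Difference = -18 − (-18.5) = 0.5.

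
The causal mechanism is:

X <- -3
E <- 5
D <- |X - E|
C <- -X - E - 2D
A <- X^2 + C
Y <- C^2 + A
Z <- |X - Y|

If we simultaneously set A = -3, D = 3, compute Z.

64

The joint intervention fixes A = -3, D = 3, removing each variable's own equation.
C = -X - E - 2D  [with X=-3, E=5, D=3]  = -8
Y = C^2 + A  [with C=-8, A=-3]  = 61
Z = |X - Y|  [with X=-3, Y=61]  = 64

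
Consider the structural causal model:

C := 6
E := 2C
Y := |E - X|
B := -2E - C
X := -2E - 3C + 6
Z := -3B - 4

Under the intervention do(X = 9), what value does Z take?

The intervention breaks the incoming arrows to X: X := -2E - 3C + 6 no longer applies, and X = 9.
No directed path runs from X to Z, so Z keeps its natural value.
E = 2C  [with C=6]  = 12
B = -2E - C  [with E=12, C=6]  = -30
Z = -3B - 4  [with B=-30]  = 86

86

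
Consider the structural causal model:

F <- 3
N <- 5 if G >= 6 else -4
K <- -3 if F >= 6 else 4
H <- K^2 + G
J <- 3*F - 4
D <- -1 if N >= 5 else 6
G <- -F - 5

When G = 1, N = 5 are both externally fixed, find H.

Setting G = 1, N = 5 by intervention discards those variables' equations.
K = -3 if F >= 6 else 4  [with F=3]  = 4
H = K^2 + G  [with K=4, G=1]  = 17

17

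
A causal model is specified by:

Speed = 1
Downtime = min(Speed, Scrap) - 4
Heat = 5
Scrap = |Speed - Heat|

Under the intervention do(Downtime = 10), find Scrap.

Under do(Downtime=10), the mechanism Downtime = min(Speed, Scrap) - 4 is discarded; Downtime is fixed at 10.
Since Scrap is not a descendant of the intervened variable, it is unaffected.
Scrap = |Speed - Heat|  [with Speed=1, Heat=5]  = 4

4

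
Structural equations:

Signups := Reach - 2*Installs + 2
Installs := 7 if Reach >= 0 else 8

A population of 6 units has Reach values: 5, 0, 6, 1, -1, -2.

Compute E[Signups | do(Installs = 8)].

-12.5

Under do(Installs=8), Installs's equation is replaced by Installs=8 for every unit. Per-unit Signups: -9, -14, -8, -13, -15, -16. Mean = -12.5.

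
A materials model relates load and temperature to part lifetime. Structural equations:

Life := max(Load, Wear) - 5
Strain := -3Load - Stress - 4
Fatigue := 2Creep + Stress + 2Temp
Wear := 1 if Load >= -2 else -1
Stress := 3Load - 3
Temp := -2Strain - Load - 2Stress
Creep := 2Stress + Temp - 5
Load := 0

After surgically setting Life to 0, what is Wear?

The intervention breaks the incoming arrows to Life: Life := max(Load, Wear) - 5 no longer applies, and Life = 0.
Wear is not downstream of the intervention, so its value is determined by the original equations.
Wear = 1 if Load >= -2 else -1  [with Load=0]  = 1

1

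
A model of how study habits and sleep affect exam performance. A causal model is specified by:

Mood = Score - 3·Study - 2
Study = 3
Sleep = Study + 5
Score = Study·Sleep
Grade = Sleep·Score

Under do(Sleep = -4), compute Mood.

-23

Under do(Sleep=-4), the mechanism Sleep = Study + 5 is discarded; Sleep is fixed at -4.
Score = Study·Sleep  [with Study=3, Sleep=-4]  = -12
Mood = Score - 3·Study - 2  [with Score=-12, Study=3]  = -23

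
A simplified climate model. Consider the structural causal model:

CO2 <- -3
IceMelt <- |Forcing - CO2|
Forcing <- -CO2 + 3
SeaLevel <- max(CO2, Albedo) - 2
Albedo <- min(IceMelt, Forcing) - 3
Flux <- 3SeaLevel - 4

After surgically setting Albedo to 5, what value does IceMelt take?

Under do(Albedo=5), the mechanism Albedo <- min(IceMelt, Forcing) - 3 is discarded; Albedo is fixed at 5.
Since IceMelt is not a descendant of the intervened variable, it is unaffected.
Forcing = -CO2 + 3  [with CO2=-3]  = 6
IceMelt = |Forcing - CO2|  [with Forcing=6, CO2=-3]  = 9

9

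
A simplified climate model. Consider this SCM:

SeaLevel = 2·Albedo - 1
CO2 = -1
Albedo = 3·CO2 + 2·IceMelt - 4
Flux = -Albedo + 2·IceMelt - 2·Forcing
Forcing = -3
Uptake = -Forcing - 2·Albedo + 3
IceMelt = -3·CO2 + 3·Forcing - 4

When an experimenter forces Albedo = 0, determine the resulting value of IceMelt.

-10

Under do(Albedo=0), the mechanism Albedo = 3·CO2 + 2·IceMelt - 4 is discarded; Albedo is fixed at 0.
Since IceMelt is not a descendant of the intervened variable, it is unaffected.
IceMelt = -3·CO2 + 3·Forcing - 4  [with CO2=-1, Forcing=-3]  = -10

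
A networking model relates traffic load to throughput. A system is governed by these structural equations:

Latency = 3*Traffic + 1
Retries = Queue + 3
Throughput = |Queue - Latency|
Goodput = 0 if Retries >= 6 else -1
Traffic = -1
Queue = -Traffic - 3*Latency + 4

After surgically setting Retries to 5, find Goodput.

Under do(Retries=5), the mechanism Retries = Queue + 3 is discarded; Retries is fixed at 5.
Goodput = 0 if Retries >= 6 else -1  [with Retries=5]  = -1

-1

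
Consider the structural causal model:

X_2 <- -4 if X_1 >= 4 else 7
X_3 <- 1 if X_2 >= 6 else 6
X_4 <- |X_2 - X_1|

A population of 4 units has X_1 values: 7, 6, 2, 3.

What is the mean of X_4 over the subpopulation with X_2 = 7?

E[X_4|X_2=7] averages over only the 2 units with X_2=7 (X_1 = 2, 3): X_4 = 5, 4, mean 4.5.

4.5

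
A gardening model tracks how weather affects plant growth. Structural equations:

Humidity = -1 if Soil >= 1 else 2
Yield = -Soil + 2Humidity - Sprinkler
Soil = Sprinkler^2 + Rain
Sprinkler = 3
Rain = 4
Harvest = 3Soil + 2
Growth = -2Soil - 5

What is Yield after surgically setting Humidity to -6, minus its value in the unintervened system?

The intervention breaks the incoming arrows to Humidity: Humidity = -1 if Soil >= 1 else 2 no longer applies, and Humidity = -6.
Soil = Sprinkler^2 + Rain  [with Sprinkler=3, Rain=4]  = 13
Yield = -Soil + 2Humidity - Sprinkler  [with Soil=13, Humidity=-6, Sprinkler=3]  = -28
Without intervention: Soil = Sprinkler^2 + Rain  [with Sprinkler=3, Rain=4]  = 13; Humidity = -1 if Soil >= 1 else 2  [with Soil=13]  = -1; Yield = -Soil + 2Humidity - Sprinkler  [with Soil=13, Humidity=-1, Sprinkler=3]  = -18.
Change = -28 − (-18) = -10.

-10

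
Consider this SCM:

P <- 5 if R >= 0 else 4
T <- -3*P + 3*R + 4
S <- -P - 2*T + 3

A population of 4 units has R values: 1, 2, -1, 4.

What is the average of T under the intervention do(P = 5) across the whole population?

Every unit gets P=5 under the intervention. T values become -8, -5, -14, 1; E[T|do(P=5)] = -6.5.

-6.5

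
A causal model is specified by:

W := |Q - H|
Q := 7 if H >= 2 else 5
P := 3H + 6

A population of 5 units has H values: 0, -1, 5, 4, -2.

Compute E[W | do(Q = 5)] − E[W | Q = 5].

Every unit gets Q=5 under the intervention. W values become 5, 6, 0, 1, 7; E[W|do(Q=5)] = 3.8.
Conditioning on Q=5 selects the 3 unit(s) with H ∈ {0, -1, -2}. Their W values: 5, 6, 7. Mean = 6.
Difference = 3.8 − 6 = -2.2.

-2.2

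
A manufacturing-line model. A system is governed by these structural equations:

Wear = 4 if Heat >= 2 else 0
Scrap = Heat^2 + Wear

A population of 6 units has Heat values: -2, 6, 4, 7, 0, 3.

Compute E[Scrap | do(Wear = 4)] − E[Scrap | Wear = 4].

Under do(Wear=4), Wear's equation is replaced by Wear=4 for every unit. Per-unit Scrap: 8, 40, 20, 53, 4, 13. Mean = 23.
Observing Wear=4 restricts to units where Wear's equation naturally yields 4: Heat ∈ {6, 4, 7, 3}. In that subpopulation Scrap = 40, 20, 53, 13, mean 31.5.
Difference = 23 − 31.5 = -8.5.

-8.5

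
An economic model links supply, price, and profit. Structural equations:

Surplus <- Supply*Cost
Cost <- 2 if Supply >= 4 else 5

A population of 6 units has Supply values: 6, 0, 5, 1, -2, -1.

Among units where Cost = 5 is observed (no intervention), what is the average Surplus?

Observing Cost=5 restricts to units where Cost's equation naturally yields 5: Supply ∈ {0, 1, -2, -1}. In that subpopulation Surplus = 0, 5, -10, -5, mean -2.5.

-2.5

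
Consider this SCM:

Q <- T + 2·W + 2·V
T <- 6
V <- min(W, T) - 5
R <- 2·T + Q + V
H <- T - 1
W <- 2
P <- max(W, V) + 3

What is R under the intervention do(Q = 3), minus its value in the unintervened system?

-1

Under do(Q=3), the mechanism Q <- T + 2·W + 2·V is discarded; Q is fixed at 3.
V = min(W, T) - 5  [with W=2, T=6]  = -3
R = 2·T + Q + V  [with T=6, Q=3, V=-3]  = 12
Without intervention: V = min(W, T) - 5  [with W=2, T=6]  = -3; Q = T + 2·W + 2·V  [with T=6, W=2, V=-3]  = 4; R = 2·T + Q + V  [with T=6, Q=4, V=-3]  = 13.
Change = 12 − 13 = -1.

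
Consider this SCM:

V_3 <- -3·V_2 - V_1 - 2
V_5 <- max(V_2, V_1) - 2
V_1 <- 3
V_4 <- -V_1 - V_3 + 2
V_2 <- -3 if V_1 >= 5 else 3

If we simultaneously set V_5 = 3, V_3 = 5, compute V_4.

Under do(V_5 = 3, V_3 = 5), each intervened variable's structural equation is replaced by its fixed value.
V_4 = -V_1 - V_3 + 2  [with V_1=3, V_3=5]  = -6

-6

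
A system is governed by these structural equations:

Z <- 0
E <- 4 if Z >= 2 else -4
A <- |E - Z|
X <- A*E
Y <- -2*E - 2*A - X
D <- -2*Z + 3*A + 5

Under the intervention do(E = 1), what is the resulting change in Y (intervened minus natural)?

-21

do(E=1) replaces the equation E <- 4 if Z >= 2 else -4 with the constant E = 1.
A = |E - Z|  [with E=1, Z=0]  = 1
X = A*E  [with A=1, E=1]  = 1
Y = -2*E - 2*A - X  [with E=1, A=1, X=1]  = -5
Without intervention: E = 4 if Z >= 2 else -4  [with Z=0]  = -4; A = |E - Z|  [with E=-4, Z=0]  = 4; X = A*E  [with A=4, E=-4]  = -16; Y = -2*E - 2*A - X  [with E=-4, A=4, X=-16]  = 16.
Change = -5 − 16 = -21.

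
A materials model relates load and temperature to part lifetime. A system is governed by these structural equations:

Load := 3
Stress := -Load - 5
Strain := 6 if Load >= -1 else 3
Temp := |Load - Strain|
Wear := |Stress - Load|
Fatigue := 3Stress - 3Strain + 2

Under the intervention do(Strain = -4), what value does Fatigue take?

-10

The intervention breaks the incoming arrows to Strain: Strain := 6 if Load >= -1 else 3 no longer applies, and Strain = -4.
Stress = -Load - 5  [with Load=3]  = -8
Fatigue = 3Stress - 3Strain + 2  [with Stress=-8, Strain=-4]  = -10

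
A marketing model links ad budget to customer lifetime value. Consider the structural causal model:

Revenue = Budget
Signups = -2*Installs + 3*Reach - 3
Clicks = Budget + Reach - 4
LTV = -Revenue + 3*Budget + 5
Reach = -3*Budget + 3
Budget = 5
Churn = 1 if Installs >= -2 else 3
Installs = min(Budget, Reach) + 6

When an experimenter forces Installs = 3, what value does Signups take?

Intervening sets Installs = 3 and removes its equation (Installs = min(Budget, Reach) + 6).
Reach = -3*Budget + 3  [with Budget=5]  = -12
Signups = -2*Installs + 3*Reach - 3  [with Installs=3, Reach=-12]  = -45

-45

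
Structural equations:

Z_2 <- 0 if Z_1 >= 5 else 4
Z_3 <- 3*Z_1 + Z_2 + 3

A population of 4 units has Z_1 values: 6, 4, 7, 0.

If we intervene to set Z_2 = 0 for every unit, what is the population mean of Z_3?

15.75

The intervention sets Z_2=0 in all 4 units regardless of Z_1. Recomputing Z_3 per unit gives 21, 15, 24, 3; average 15.75.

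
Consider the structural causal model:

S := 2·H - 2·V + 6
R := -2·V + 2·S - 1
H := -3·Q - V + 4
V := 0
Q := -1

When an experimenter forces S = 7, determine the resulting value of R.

13

Intervening sets S = 7 and removes its equation (S := 2·H - 2·V + 6).
R = -2·V + 2·S - 1  [with V=0, S=7]  = 13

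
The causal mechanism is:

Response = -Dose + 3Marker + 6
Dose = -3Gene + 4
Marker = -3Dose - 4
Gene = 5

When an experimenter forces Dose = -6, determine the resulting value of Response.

Under do(Dose=-6), the mechanism Dose = -3Gene + 4 is discarded; Dose is fixed at -6.
Marker = -3Dose - 4  [with Dose=-6]  = 14
Response = -Dose + 3Marker + 6  [with Dose=-6, Marker=14]  = 54

54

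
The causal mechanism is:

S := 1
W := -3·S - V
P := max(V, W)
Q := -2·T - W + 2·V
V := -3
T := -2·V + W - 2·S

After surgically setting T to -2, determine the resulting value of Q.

-2

Intervening sets T = -2 and removes its equation (T := -2·V + W - 2·S).
W = -3·S - V  [with S=1, V=-3]  = 0
Q = -2·T - W + 2·V  [with T=-2, W=0, V=-3]  = -2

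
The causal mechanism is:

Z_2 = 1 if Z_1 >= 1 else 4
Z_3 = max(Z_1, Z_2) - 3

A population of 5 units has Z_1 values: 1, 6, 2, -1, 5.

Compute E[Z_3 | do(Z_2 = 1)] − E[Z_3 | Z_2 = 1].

Every unit gets Z_2=1 under the intervention. Z_3 values become -2, 3, -1, -2, 2; E[Z_3|do(Z_2=1)] = 0.
Observing Z_2=1 restricts to units where Z_2's equation naturally yields 1: Z_1 ∈ {1, 6, 2, 5}. In that subpopulation Z_3 = -2, 3, -1, 2, mean 0.5.
Difference = 0 − 0.5 = -0.5.

-0.5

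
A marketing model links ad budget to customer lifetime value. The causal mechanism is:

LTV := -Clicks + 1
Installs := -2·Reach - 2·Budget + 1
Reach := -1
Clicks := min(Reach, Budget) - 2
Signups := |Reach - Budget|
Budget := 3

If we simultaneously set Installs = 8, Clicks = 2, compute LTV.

-1

The joint intervention fixes Installs = 8, Clicks = 2, removing each variable's own equation.
LTV = -Clicks + 1  [with Clicks=2]  = -1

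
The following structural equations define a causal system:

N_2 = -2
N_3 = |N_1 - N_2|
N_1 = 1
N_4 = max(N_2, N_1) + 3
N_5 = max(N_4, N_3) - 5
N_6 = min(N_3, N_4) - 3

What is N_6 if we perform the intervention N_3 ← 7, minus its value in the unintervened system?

The intervention breaks the incoming arrows to N_3: N_3 = |N_1 - N_2| no longer applies, and N_3 = 7.
N_4 = max(N_2, N_1) + 3  [with N_2=-2, N_1=1]  = 4
N_6 = min(N_3, N_4) - 3  [with N_3=7, N_4=4]  = 1
Without intervention: N_3 = |N_1 - N_2|  [with N_1=1, N_2=-2]  = 3; N_4 = max(N_2, N_1) + 3  [with N_2=-2, N_1=1]  = 4; N_6 = min(N_3, N_4) - 3  [with N_3=3, N_4=4]  = 0.
Change = 1 − 0 = 1.

1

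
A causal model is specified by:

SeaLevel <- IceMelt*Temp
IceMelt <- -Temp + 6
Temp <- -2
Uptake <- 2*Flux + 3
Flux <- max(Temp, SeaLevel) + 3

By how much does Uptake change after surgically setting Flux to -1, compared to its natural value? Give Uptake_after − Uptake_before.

-4

Intervening sets Flux = -1 and removes its equation (Flux <- max(Temp, SeaLevel) + 3).
Uptake = 2*Flux + 3  [with Flux=-1]  = 1
Without intervention: IceMelt = -Temp + 6  [with Temp=-2]  = 8; SeaLevel = IceMelt*Temp  [with IceMelt=8, Temp=-2]  = -16; Flux = max(Temp, SeaLevel) + 3  [with Temp=-2, SeaLevel=-16]  = 1; Uptake = 2*Flux + 3  [with Flux=1]  = 5.
Change = 1 − 5 = -4.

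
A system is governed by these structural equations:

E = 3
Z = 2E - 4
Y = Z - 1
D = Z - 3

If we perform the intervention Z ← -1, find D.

-4

Under do(Z=-1), the mechanism Z = 2E - 4 is discarded; Z is fixed at -1.
D = Z - 3  [with Z=-1]  = -4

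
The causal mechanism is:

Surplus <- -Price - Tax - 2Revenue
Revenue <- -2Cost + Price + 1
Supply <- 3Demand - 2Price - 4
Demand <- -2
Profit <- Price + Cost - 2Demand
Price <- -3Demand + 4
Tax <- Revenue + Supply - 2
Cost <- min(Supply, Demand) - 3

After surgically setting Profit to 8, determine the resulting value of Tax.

45

Intervening sets Profit = 8 and removes its equation (Profit <- Price + Cost - 2Demand).
Since Tax is not a descendant of the intervened variable, it is unaffected.
Price = -3Demand + 4  [with Demand=-2]  = 10
Supply = 3Demand - 2Price - 4  [with Demand=-2, Price=10]  = -30
Cost = min(Supply, Demand) - 3  [with Supply=-30, Demand=-2]  = -33
Revenue = -2Cost + Price + 1  [with Cost=-33, Price=10]  = 77
Tax = Revenue + Supply - 2  [with Revenue=77, Supply=-30]  = 45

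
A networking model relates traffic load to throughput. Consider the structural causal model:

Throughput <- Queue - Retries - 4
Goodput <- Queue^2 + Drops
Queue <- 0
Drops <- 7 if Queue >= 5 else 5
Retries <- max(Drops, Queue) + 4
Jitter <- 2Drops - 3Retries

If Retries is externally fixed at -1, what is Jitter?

13

The intervention breaks the incoming arrows to Retries: Retries <- max(Drops, Queue) + 4 no longer applies, and Retries = -1.
Drops = 7 if Queue >= 5 else 5  [with Queue=0]  = 5
Jitter = 2Drops - 3Retries  [with Drops=5, Retries=-1]  = 13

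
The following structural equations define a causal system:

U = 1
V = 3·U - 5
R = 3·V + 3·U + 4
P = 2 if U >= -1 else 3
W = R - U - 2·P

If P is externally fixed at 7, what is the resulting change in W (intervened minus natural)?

-10

Intervening sets P = 7 and removes its equation (P = 2 if U >= -1 else 3).
V = 3·U - 5  [with U=1]  = -2
R = 3·V + 3·U + 4  [with V=-2, U=1]  = 1
W = R - U - 2·P  [with R=1, U=1, P=7]  = -14
Without intervention: V = 3·U - 5  [with U=1]  = -2; R = 3·V + 3·U + 4  [with V=-2, U=1]  = 1; P = 2 if U >= -1 else 3  [with U=1]  = 2; W = R - U - 2·P  [with R=1, U=1, P=2]  = -4.
Change = -14 − (-4) = -10.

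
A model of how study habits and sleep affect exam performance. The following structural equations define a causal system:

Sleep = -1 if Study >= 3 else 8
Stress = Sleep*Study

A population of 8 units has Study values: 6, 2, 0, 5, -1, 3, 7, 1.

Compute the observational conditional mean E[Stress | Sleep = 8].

4

Conditioning on Sleep=8 selects the 4 unit(s) with Study ∈ {2, 0, -1, 1}. Their Stress values: 16, 0, -8, 8. Mean = 4.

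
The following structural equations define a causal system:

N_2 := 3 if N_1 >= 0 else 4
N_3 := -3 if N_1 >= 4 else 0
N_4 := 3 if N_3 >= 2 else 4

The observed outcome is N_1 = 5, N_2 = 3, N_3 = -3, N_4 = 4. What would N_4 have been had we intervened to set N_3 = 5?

The intervention breaks the incoming arrows to N_3: N_3 := -3 if N_1 >= 4 else 0 no longer applies, and N_3 = 5.
N_4 = 3 if N_3 >= 2 else 4  [with N_3=5]  = 3

3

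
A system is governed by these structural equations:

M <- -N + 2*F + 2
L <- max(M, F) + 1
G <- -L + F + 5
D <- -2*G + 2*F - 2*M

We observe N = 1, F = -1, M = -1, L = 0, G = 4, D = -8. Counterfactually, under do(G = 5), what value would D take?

The intervention breaks the incoming arrows to G: G <- -L + F + 5 no longer applies, and G = 5.
M = -N + 2*F + 2  [with N=1, F=-1]  = -1
D = -2*G + 2*F - 2*M  [with G=5, F=-1, M=-1]  = -10

-10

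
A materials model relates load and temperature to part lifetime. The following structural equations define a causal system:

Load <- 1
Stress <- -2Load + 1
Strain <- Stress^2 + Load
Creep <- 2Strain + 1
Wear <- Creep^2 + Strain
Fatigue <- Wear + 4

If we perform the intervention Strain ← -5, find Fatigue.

The intervention breaks the incoming arrows to Strain: Strain <- Stress^2 + Load no longer applies, and Strain = -5.
Creep = 2Strain + 1  [with Strain=-5]  = -9
Wear = Creep^2 + Strain  [with Creep=-9, Strain=-5]  = 76
Fatigue = Wear + 4  [with Wear=76]  = 80

80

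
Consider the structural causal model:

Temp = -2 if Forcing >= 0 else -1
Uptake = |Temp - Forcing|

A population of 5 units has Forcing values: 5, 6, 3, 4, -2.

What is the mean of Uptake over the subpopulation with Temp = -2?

6.5

E[Uptake|Temp=-2] averages over only the 4 units with Temp=-2 (Forcing = 5, 6, 3, 4): Uptake = 7, 8, 5, 6, mean 6.5.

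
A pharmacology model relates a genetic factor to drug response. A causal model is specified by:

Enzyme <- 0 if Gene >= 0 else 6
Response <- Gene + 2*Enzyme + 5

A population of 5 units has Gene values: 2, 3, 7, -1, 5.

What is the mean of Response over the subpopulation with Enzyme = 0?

Observing Enzyme=0 restricts to units where Enzyme's equation naturally yields 0: Gene ∈ {2, 3, 7, 5}. In that subpopulation Response = 7, 8, 12, 10, mean 9.25.

9.25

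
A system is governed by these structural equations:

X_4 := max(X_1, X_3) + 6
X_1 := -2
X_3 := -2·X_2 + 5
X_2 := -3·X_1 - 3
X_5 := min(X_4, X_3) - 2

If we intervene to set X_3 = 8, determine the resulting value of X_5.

6

do(X_3=8) replaces the equation X_3 := -2·X_2 + 5 with the constant X_3 = 8.
X_4 = max(X_1, X_3) + 6  [with X_1=-2, X_3=8]  = 14
X_5 = min(X_4, X_3) - 2  [with X_4=14, X_3=8]  = 6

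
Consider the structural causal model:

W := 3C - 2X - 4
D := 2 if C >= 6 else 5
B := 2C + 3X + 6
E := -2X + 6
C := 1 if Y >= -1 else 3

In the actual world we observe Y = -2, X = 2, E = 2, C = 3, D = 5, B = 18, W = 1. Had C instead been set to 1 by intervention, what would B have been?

Under do(C=1), the mechanism C := 1 if Y >= -1 else 3 is discarded; C is fixed at 1.
B = 2C + 3X + 6  [with C=1, X=2]  = 14

14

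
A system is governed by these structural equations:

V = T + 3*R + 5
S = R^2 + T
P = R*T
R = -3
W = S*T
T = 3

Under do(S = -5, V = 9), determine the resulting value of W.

-15

Setting S = -5, V = 9 by intervention discards those variables' equations.
W = S*T  [with S=-5, T=3]  = -15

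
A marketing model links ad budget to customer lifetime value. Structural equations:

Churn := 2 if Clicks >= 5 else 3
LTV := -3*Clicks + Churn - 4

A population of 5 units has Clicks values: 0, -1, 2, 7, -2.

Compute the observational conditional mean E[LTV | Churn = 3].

E[LTV|Churn=3] averages over only the 4 units with Churn=3 (Clicks = 0, -1, 2, -2): LTV = -1, 2, -7, 5, mean -0.25.

-0.25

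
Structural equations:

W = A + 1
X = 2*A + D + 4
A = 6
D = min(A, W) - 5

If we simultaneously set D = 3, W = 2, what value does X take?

19

The joint intervention fixes D = 3, W = 2, removing each variable's own equation.
X = 2*A + D + 4  [with A=6, D=3]  = 19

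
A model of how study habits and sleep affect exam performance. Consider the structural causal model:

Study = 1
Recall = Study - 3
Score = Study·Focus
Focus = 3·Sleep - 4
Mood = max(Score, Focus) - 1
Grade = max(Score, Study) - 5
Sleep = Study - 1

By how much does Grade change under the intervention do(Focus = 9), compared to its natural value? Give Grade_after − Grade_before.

The intervention breaks the incoming arrows to Focus: Focus = 3·Sleep - 4 no longer applies, and Focus = 9.
Score = Study·Focus  [with Study=1, Focus=9]  = 9
Grade = max(Score, Study) - 5  [with Score=9, Study=1]  = 4
Without intervention: Sleep = Study - 1  [with Study=1]  = 0; Focus = 3·Sleep - 4  [with Sleep=0]  = -4; Score = Study·Focus  [with Study=1, Focus=-4]  = -4; Grade = max(Score, Study) - 5  [with Score=-4, Study=1]  = -4.
Change = 4 − (-4) = 8.

8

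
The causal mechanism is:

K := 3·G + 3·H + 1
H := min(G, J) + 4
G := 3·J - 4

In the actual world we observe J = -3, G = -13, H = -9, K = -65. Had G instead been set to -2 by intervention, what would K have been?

-2

Under do(G=-2), the mechanism G := 3·J - 4 is discarded; G is fixed at -2.
H = min(G, J) + 4  [with G=-2, J=-3]  = 1
K = 3·G + 3·H + 1  [with G=-2, H=1]  = -2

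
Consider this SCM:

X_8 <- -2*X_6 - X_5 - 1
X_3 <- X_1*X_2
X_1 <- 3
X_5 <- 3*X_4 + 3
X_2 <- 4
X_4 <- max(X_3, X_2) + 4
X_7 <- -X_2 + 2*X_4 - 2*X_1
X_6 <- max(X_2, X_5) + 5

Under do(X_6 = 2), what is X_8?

-56

Intervening sets X_6 = 2 and removes its equation (X_6 <- max(X_2, X_5) + 5).
X_3 = X_1*X_2  [with X_1=3, X_2=4]  = 12
X_4 = max(X_3, X_2) + 4  [with X_3=12, X_2=4]  = 16
X_5 = 3*X_4 + 3  [with X_4=16]  = 51
X_8 = -2*X_6 - X_5 - 1  [with X_6=2, X_5=51]  = -56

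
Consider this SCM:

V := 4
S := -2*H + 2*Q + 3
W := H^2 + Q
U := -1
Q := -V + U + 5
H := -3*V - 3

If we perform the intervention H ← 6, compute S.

-9

Under do(H=6), the mechanism H := -3*V - 3 is discarded; H is fixed at 6.
Q = -V + U + 5  [with V=4, U=-1]  = 0
S = -2*H + 2*Q + 3  [with H=6, Q=0]  = -9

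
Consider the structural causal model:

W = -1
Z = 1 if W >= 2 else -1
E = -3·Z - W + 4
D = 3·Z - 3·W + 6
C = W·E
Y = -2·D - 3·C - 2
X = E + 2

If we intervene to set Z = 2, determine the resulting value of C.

1

do(Z=2) replaces the equation Z = 1 if W >= 2 else -1 with the constant Z = 2.
E = -3·Z - W + 4  [with Z=2, W=-1]  = -1
C = W·E  [with W=-1, E=-1]  = 1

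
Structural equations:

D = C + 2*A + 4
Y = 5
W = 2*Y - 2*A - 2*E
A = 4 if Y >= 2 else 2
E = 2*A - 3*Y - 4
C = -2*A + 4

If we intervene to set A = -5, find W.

78

Under do(A=-5), the mechanism A = 4 if Y >= 2 else 2 is discarded; A is fixed at -5.
E = 2*A - 3*Y - 4  [with A=-5, Y=5]  = -29
W = 2*Y - 2*A - 2*E  [with Y=5, A=-5, E=-29]  = 78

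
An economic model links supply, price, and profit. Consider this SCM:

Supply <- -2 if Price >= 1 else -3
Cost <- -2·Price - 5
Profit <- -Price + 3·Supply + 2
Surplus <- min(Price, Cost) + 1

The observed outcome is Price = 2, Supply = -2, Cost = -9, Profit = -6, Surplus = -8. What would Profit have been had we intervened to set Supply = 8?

24

Under do(Supply=8), the mechanism Supply <- -2 if Price >= 1 else -3 is discarded; Supply is fixed at 8.
Profit = -Price + 3·Supply + 2  [with Price=2, Supply=8]  = 24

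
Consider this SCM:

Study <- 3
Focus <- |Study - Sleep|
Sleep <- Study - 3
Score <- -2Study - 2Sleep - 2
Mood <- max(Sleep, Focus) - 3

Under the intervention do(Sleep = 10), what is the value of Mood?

do(Sleep=10) replaces the equation Sleep <- Study - 3 with the constant Sleep = 10.
Focus = |Study - Sleep|  [with Study=3, Sleep=10]  = 7
Mood = max(Sleep, Focus) - 3  [with Sleep=10, Focus=7]  = 7

7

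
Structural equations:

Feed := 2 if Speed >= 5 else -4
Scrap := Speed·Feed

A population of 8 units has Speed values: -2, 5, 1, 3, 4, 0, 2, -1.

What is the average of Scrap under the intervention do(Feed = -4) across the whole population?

-6

The intervention sets Feed=-4 in all 8 units regardless of Speed. Recomputing Scrap per unit gives 8, -20, -4, -12, -16, 0, -8, 4; average -6.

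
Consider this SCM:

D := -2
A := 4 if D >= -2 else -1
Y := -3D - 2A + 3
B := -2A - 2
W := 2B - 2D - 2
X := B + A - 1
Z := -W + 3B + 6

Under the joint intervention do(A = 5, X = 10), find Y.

The joint intervention fixes A = 5, X = 10, removing each variable's own equation.
Y = -3D - 2A + 3  [with D=-2, A=5]  = -1

-1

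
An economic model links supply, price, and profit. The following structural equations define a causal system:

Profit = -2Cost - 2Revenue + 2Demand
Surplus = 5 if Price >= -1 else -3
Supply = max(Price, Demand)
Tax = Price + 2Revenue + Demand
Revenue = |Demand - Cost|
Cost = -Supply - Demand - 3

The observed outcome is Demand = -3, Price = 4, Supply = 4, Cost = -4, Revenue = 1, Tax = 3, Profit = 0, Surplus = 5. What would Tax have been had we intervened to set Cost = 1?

Under do(Cost=1), the mechanism Cost = -Supply - Demand - 3 is discarded; Cost is fixed at 1.
Revenue = |Demand - Cost|  [with Demand=-3, Cost=1]  = 4
Tax = Price + 2Revenue + Demand  [with Price=4, Revenue=4, Demand=-3]  = 9

9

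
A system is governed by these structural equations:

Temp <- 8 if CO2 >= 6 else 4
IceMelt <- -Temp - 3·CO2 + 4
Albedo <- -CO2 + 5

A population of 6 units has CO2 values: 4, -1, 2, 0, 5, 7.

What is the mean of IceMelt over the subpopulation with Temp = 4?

Observing Temp=4 restricts to units where Temp's equation naturally yields 4: CO2 ∈ {4, -1, 2, 0, 5}. In that subpopulation IceMelt = -12, 3, -6, 0, -15, mean -6.

-6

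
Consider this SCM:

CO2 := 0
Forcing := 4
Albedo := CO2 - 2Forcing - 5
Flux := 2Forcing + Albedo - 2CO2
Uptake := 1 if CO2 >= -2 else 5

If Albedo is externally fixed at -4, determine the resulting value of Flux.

4

The intervention breaks the incoming arrows to Albedo: Albedo := CO2 - 2Forcing - 5 no longer applies, and Albedo = -4.
Flux = 2Forcing + Albedo - 2CO2  [with Forcing=4, Albedo=-4, CO2=0]  = 4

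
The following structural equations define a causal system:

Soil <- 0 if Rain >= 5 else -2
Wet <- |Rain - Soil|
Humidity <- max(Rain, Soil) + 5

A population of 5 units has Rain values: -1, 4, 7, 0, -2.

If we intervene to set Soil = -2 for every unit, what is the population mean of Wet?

Under do(Soil=-2), Soil's equation is replaced by Soil=-2 for every unit. Per-unit Wet: 1, 6, 9, 2, 0. Mean = 3.6.

3.6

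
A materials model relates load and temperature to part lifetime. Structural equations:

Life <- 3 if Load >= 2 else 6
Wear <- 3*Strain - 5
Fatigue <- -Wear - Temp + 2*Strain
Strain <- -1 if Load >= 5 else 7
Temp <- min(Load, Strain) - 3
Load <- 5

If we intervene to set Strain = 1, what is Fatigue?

do(Strain=1) replaces the equation Strain <- -1 if Load >= 5 else 7 with the constant Strain = 1.
Temp = min(Load, Strain) - 3  [with Load=5, Strain=1]  = -2
Wear = 3*Strain - 5  [with Strain=1]  = -2
Fatigue = -Wear - Temp + 2*Strain  [with Wear=-2, Temp=-2, Strain=1]  = 6

6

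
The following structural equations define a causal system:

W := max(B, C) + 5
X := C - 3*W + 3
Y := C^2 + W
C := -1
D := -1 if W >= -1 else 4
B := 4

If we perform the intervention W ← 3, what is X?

do(W=3) replaces the equation W := max(B, C) + 5 with the constant W = 3.
X = C - 3*W + 3  [with C=-1, W=3]  = -7

-7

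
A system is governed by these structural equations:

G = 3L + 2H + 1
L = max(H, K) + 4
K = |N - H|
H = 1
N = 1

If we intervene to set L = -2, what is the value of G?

-3

Intervening sets L = -2 and removes its equation (L = max(H, K) + 4).
G = 3L + 2H + 1  [with L=-2, H=1]  = -3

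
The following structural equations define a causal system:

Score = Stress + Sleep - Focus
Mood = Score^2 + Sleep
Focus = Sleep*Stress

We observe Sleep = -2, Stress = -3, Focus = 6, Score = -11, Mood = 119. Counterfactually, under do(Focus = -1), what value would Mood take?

14

do(Focus=-1) replaces the equation Focus = Sleep*Stress with the constant Focus = -1.
Score = Stress + Sleep - Focus  [with Stress=-3, Sleep=-2, Focus=-1]  = -4
Mood = Score^2 + Sleep  [with Score=-4, Sleep=-2]  = 14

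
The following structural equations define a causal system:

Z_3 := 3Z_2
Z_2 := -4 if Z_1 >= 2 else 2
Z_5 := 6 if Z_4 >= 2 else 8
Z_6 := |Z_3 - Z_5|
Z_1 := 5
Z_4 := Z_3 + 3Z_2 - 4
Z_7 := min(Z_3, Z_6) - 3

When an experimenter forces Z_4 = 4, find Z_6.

18

Under do(Z_4=4), the mechanism Z_4 := Z_3 + 3Z_2 - 4 is discarded; Z_4 is fixed at 4.
Z_2 = -4 if Z_1 >= 2 else 2  [with Z_1=5]  = -4
Z_3 = 3Z_2  [with Z_2=-4]  = -12
Z_5 = 6 if Z_4 >= 2 else 8  [with Z_4=4]  = 6
Z_6 = |Z_3 - Z_5|  [with Z_3=-12, Z_5=6]  = 18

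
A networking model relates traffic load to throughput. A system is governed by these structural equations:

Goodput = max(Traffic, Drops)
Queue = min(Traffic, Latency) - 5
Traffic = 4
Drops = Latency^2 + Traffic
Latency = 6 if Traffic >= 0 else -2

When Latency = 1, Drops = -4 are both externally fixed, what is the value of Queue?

-4

The joint intervention fixes Latency = 1, Drops = -4, removing each variable's own equation.
Queue = min(Traffic, Latency) - 5  [with Traffic=4, Latency=1]  = -4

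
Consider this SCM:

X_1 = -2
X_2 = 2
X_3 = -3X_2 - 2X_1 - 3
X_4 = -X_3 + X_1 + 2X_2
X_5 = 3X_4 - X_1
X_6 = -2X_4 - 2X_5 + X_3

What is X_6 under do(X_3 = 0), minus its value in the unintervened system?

The intervention breaks the incoming arrows to X_3: X_3 = -3X_2 - 2X_1 - 3 no longer applies, and X_3 = 0.
X_4 = -X_3 + X_1 + 2X_2  [with X_3=0, X_1=-2, X_2=2]  = 2
X_5 = 3X_4 - X_1  [with X_4=2, X_1=-2]  = 8
X_6 = -2X_4 - 2X_5 + X_3  [with X_4=2, X_5=8, X_3=0]  = -20
Without intervention: X_3 = -3X_2 - 2X_1 - 3  [with X_2=2, X_1=-2]  = -5; X_4 = -X_3 + X_1 + 2X_2  [with X_3=-5, X_1=-2, X_2=2]  = 7; X_5 = 3X_4 - X_1  [with X_4=7, X_1=-2]  = 23; X_6 = -2X_4 - 2X_5 + X_3  [with X_4=7, X_5=23, X_3=-5]  = -65.
Change = -20 − (-65) = 45.

45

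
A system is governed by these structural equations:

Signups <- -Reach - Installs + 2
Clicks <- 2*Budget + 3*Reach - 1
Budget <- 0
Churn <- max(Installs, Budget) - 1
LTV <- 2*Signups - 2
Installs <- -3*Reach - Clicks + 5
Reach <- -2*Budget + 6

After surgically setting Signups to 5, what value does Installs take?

-30

The intervention breaks the incoming arrows to Signups: Signups <- -Reach - Installs + 2 no longer applies, and Signups = 5.
Since Installs is not a descendant of the intervened variable, it is unaffected.
Reach = -2*Budget + 6  [with Budget=0]  = 6
Clicks = 2*Budget + 3*Reach - 1  [with Budget=0, Reach=6]  = 17
Installs = -3*Reach - Clicks + 5  [with Reach=6, Clicks=17]  = -30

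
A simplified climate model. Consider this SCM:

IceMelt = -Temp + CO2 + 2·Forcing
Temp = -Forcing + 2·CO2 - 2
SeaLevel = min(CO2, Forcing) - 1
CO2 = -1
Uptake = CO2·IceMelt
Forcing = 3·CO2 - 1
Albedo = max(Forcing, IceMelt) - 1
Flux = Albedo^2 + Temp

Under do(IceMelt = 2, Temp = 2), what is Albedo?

The joint intervention fixes IceMelt = 2, Temp = 2, removing each variable's own equation.
Forcing = 3·CO2 - 1  [with CO2=-1]  = -4
Albedo = max(Forcing, IceMelt) - 1  [with Forcing=-4, IceMelt=2]  = 1

1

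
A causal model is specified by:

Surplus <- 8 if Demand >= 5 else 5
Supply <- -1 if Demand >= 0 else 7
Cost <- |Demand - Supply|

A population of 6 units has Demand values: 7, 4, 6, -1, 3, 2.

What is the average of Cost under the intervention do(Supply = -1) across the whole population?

do(Supply=-1) breaks Supply's dependence on Demand. With Supply=-1 fixed, Cost across the units is 8, 5, 7, 0, 4, 3, mean 4.5.

4.5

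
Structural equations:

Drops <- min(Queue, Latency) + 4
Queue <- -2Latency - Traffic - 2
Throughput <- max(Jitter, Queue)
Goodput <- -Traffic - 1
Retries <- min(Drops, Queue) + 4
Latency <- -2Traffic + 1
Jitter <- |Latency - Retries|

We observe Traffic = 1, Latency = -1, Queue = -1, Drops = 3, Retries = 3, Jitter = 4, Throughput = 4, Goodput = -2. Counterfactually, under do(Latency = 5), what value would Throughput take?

14

Under do(Latency=5), the mechanism Latency <- -2Traffic + 1 is discarded; Latency is fixed at 5.
Queue = -2Latency - Traffic - 2  [with Latency=5, Traffic=1]  = -13
Drops = min(Queue, Latency) + 4  [with Queue=-13, Latency=5]  = -9
Retries = min(Drops, Queue) + 4  [with Drops=-9, Queue=-13]  = -9
Jitter = |Latency - Retries|  [with Latency=5, Retries=-9]  = 14
Throughput = max(Jitter, Queue)  [with Jitter=14, Queue=-13]  = 14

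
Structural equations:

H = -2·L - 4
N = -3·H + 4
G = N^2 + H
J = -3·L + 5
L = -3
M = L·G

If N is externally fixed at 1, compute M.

-9

The intervention breaks the incoming arrows to N: N = -3·H + 4 no longer applies, and N = 1.
H = -2·L - 4  [with L=-3]  = 2
G = N^2 + H  [with N=1, H=2]  = 3
M = L·G  [with L=-3, G=3]  = -9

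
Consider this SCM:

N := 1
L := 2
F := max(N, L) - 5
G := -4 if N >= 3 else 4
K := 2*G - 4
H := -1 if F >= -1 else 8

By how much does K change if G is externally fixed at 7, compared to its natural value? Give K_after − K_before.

6

Intervening sets G = 7 and removes its equation (G := -4 if N >= 3 else 4).
K = 2*G - 4  [with G=7]  = 10
Without intervention: G = -4 if N >= 3 else 4  [with N=1]  = 4; K = 2*G - 4  [with G=4]  = 4.
Change = 10 − 4 = 6.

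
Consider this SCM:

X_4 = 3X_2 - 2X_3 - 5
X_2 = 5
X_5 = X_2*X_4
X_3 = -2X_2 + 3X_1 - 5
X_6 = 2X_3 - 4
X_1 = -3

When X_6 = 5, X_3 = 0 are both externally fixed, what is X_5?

50

Under do(X_6 = 5, X_3 = 0), each intervened variable's structural equation is replaced by its fixed value.
X_4 = 3X_2 - 2X_3 - 5  [with X_2=5, X_3=0]  = 10
X_5 = X_2*X_4  [with X_2=5, X_4=10]  = 50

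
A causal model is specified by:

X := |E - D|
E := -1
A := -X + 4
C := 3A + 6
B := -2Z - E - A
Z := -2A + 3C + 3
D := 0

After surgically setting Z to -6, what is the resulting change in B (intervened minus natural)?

Intervening sets Z = -6 and removes its equation (Z := -2A + 3C + 3).
X = |E - D|  [with E=-1, D=0]  = 1
A = -X + 4  [with X=1]  = 3
B = -2Z - E - A  [with Z=-6, E=-1, A=3]  = 10
Without intervention: X = |E - D|  [with E=-1, D=0]  = 1; A = -X + 4  [with X=1]  = 3; C = 3A + 6  [with A=3]  = 15; Z = -2A + 3C + 3  [with A=3, C=15]  = 42; B = -2Z - E - A  [with Z=42, E=-1, A=3]  = -86.
Change = 10 − (-86) = 96.

96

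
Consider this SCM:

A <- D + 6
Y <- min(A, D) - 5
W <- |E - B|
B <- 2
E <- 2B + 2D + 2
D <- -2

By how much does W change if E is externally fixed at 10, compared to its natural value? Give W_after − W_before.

8

do(E=10) replaces the equation E <- 2B + 2D + 2 with the constant E = 10.
W = |E - B|  [with E=10, B=2]  = 8
Without intervention: E = 2B + 2D + 2  [with B=2, D=-2]  = 2; W = |E - B|  [with E=2, B=2]  = 0.
Change = 8 − 0 = 8.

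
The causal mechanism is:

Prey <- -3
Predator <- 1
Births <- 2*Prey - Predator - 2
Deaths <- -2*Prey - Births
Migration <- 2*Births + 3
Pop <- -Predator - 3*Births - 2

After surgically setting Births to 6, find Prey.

Under do(Births=6), the mechanism Births <- 2*Prey - Predator - 2 is discarded; Births is fixed at 6.
Prey is not downstream of the intervention, so its value is determined by the original equations.

-3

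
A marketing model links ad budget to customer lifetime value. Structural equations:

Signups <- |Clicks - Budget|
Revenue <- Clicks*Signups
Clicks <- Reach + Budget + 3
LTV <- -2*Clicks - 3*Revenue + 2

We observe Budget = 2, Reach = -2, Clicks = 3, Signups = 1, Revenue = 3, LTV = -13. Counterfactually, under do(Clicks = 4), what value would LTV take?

The intervention breaks the incoming arrows to Clicks: Clicks <- Reach + Budget + 3 no longer applies, and Clicks = 4.
Signups = |Clicks - Budget|  [with Clicks=4, Budget=2]  = 2
Revenue = Clicks*Signups  [with Clicks=4, Signups=2]  = 8
LTV = -2*Clicks - 3*Revenue + 2  [with Clicks=4, Revenue=8]  = -30

-30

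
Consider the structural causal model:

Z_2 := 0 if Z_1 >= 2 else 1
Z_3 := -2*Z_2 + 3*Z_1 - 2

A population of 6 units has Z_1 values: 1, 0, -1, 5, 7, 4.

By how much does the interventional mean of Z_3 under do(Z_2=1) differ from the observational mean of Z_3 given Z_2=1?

Every unit gets Z_2=1 under the intervention. Z_3 values become -1, -4, -7, 11, 17, 8; E[Z_3|do(Z_2=1)] = 4.
Observing Z_2=1 restricts to units where Z_2's equation naturally yields 1: Z_1 ∈ {1, 0, -1}. In that subpopulation Z_3 = -1, -4, -7, mean -4.
Difference = 4 − (-4) = 8.

8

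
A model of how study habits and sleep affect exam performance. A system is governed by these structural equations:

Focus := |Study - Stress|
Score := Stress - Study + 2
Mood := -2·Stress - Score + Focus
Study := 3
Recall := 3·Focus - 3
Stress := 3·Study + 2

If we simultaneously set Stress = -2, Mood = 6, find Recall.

12

Setting Stress = -2, Mood = 6 by intervention discards those variables' equations.
Focus = |Study - Stress|  [with Study=3, Stress=-2]  = 5
Recall = 3·Focus - 3  [with Focus=5]  = 12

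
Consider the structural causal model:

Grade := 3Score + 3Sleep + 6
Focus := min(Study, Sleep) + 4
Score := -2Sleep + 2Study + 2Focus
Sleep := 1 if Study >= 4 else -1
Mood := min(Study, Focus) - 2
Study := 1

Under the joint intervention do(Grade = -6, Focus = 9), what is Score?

Under do(Grade = -6, Focus = 9), each intervened variable's structural equation is replaced by its fixed value.
Sleep = 1 if Study >= 4 else -1  [with Study=1]  = -1
Score = -2Sleep + 2Study + 2Focus  [with Sleep=-1, Study=1, Focus=9]  = 22

22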